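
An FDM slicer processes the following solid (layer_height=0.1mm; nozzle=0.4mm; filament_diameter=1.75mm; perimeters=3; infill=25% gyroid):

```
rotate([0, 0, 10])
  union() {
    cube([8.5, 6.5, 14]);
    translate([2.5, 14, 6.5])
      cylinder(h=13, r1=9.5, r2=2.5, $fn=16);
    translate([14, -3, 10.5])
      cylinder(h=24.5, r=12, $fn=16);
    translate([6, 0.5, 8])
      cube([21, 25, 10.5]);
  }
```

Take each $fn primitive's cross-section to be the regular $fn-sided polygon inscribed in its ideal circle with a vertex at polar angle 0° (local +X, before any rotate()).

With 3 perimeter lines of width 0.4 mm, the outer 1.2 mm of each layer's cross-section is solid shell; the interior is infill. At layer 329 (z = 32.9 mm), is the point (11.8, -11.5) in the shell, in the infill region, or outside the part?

At z = 32.9 mm: the cube is absent (z outside [0, 14]); the cone at (2.5, 14) is absent (z outside [6.5, 19.5]); the cylinder at (14, -3): section is a regular 16-gon, circumradius r=12; the cube at (6, 0.5) is absent (z outside [8, 18.5]); Taking the union: only the r=12 cylinder at (14, -3) is present, so the union is just that shape — 1 connected region; (whole slice rotated 10° about Z — lengths, areas and connectivity unchanged). Overall, the cross-section is a single solid region. Undo the 10° rotation: the query point maps to (9.624, -13.374) in the un-rotated model frame. The nearest boundary edge runs (5.51, -11.49)→(9.41, -14.09); distance from the point to it = 0.71 mm. The point is inside the cross-section, 0.71 mm from the nearest boundary — within the 1.2 mm shell band (3 × 0.4).

shell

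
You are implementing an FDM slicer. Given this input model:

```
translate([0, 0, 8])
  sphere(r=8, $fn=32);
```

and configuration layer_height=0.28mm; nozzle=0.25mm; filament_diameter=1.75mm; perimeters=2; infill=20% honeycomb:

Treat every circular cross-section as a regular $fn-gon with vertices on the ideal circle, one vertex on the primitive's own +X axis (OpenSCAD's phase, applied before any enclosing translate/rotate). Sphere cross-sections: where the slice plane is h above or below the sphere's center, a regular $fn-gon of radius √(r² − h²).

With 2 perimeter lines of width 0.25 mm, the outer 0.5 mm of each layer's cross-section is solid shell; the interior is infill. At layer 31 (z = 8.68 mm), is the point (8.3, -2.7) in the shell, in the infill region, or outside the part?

At z = 8.68 mm: the sphere: section is a regular 32-gon, circumradius = √(r²−h²) = √(8²−0.68²) = 7.971. Overall, the cross-section is a single solid region. The nearest boundary edge runs (7.36, -3.05)→(7.82, -1.56); distance from the point to it = 0.79 mm. The point is not inside any of the regions above, so it lies outside the cross-section (0.79 mm from the nearest boundary).

outside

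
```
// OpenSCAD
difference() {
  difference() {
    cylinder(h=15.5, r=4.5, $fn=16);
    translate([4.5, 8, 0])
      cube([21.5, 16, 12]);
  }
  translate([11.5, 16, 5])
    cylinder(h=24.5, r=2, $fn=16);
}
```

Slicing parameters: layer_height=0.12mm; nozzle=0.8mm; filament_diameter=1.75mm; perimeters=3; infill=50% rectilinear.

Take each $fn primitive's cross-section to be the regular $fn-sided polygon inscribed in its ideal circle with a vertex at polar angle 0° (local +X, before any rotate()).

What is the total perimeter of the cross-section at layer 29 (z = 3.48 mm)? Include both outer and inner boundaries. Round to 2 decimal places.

At z = 3.48 mm: the r=4.5 cylinder contributes a regular 16-gon of circumradius 4.5 (perimeter = 2·16·4.500·sin(180°/16) = 28.09 mm); the cube at (4.5, 8) (footprint 21.5×16) is included at this height (perimeter 75.00 mm); Subtracting the remaining from the first: starting from the r=4.5 cylinder, the 21.5×16 cube at (4.5, 8) misses the remaining region (no effect) — boundary = 28.09 mm; the cylinder at (11.5, 16) is not intersected at this z (z outside [5, 29.5]); Taking the first minus the rest: none of the subtracted shapes is present at this height, so the result so far is unchanged — boundary = 28.09 mm. Overall, the cross-section is a single solid region. Total boundary length (outer) = 28.09 mm.

28.09 mm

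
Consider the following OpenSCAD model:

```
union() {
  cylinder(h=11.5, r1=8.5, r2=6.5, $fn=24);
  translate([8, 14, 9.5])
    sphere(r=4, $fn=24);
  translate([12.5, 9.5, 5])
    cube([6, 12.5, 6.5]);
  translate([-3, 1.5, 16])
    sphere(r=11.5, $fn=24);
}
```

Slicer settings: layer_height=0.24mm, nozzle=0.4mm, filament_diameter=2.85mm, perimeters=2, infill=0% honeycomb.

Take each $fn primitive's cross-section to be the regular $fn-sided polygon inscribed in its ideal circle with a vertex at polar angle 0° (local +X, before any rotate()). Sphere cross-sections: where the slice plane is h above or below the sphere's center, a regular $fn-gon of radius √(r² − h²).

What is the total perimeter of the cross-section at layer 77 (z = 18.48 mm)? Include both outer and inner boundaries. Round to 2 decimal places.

At z = 18.48 mm: the cone is not intersected at this z (z outside [0, 11.5]); the sphere at (8, 14) does not reach this height (|z−center|=8.980 > r=4); the cube at (12.5, 9.5) does not reach this height (z outside [5, 11.5]); the r=11.5 sphere at (-3, 1.5) contributes a regular 24-gon of circumradius √(11.5²−2.48²) = 11.229 (perimeter = 2·24·11.229·sin(180°/24) = 70.36 mm); Combining (union): only the r=11.5 sphere at (-3, 1.5) is present, so the union is just that shape — boundary = 70.36 mm. Overall, the cross-section is a single solid region. Total boundary length (outer) = 70.36 mm.

70.36 mm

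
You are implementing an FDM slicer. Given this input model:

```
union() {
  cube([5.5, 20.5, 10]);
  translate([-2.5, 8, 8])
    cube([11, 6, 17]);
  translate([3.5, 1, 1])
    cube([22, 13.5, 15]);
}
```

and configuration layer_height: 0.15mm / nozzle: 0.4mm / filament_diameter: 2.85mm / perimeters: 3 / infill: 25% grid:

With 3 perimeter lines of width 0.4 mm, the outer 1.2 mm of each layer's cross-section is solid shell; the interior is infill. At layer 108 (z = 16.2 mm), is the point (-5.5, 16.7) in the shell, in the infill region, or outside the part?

outside

At z = 16.2 mm: the cube is absent (z outside [0, 10]); the 11×6 cube at (-2.5, 8) contributes its full rectangle; the cube at (3.5, 1) does not reach this height (z outside [1, 16]); Combining (union): only the 11×6 cube at (-2.5, 8) is present, so the union is just that shape — 1 connected region. Overall, the cross-section is a single solid region. The nearest boundary edge runs (8.50, 14.00)→(-2.50, 14.00); distance from the point to it = 4.04 mm. The point is not inside any of the regions above, so it lies outside the cross-section (4.04 mm from the nearest boundary).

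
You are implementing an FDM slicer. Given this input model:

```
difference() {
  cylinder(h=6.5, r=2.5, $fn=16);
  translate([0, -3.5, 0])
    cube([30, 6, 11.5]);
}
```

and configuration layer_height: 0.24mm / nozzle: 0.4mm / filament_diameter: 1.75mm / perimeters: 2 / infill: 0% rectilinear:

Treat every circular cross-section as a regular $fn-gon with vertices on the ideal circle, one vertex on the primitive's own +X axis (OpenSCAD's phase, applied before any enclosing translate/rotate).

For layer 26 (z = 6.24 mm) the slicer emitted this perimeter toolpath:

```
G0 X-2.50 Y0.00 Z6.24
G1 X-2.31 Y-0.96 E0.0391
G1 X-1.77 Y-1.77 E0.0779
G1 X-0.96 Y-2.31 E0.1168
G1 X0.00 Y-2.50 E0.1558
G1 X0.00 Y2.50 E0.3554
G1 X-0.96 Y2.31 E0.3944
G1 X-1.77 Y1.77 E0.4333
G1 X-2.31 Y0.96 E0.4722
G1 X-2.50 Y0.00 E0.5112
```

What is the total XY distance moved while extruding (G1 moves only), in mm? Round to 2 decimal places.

12.81 mm

Sum the Euclidean lengths of each G1 segment: total = 12.81 mm.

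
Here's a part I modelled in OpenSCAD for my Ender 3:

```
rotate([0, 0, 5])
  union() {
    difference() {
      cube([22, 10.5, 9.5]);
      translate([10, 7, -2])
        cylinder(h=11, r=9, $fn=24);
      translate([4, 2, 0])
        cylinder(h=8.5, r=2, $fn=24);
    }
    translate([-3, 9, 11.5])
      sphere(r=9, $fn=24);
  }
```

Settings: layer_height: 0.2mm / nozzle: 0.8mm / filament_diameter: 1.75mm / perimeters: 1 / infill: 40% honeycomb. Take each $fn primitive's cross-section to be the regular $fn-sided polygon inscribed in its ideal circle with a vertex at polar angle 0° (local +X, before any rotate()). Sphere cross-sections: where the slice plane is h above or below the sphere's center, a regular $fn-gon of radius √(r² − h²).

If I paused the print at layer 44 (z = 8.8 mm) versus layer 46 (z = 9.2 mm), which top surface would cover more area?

layer 46 (z = 9.2 mm)

Layer 44 (z = 8.8): the 22×10.5 cube contributes its full rectangle (area 231.00 mm²); the r=9 cylinder at (10, 7) contributes a regular 24-gon of circumradius 9 (area = (24/2)·9.000²·sin(360°/24) = 251.57 mm²); the cylinder at (4, 2) is absent (z outside [0, 8.5]); After the difference (first − rest): starting from the 22×10.5 cube (231.00 mm²), the r=9 cylinder at (10, 7) partially overlaps it — only the 171.96 mm² overlap (of its 251.57 mm²) is removed, clipping the outline — area = 59.04 mm²; the sphere at (-3, 9): section is a regular 24-gon, circumradius = √(r²−h²) = √(9²−2.7²) = 8.585 (area = (24/2)·8.585²·sin(360°/24) = 228.93 mm²); Merging all regions: the regions partially overlap — summed areas 287.97 mm² minus the doubly-counted overlap 13.10 mm² gives 274.87 mm² — area = 274.87 mm²; (rotated 5° about Z; rotation is an isometry so areas/perimeters/island counts are preserved). So its area = 274.87 mm². Layer 46 (z = 9.2): the cube is present — its section is the full 22×10.5 rectangle (area 231.00 mm²); the cylinder at (10, 7) is absent (z outside [-2, 9]); the cylinder at (4, 2) is absent (z outside [0, 8.5]); Taking the first minus the rest: none of the subtracted shapes is present at this height, so the 22×10.5 cube is unchanged — area = 231.00 mm²; the sphere at (-3, 9): section is a regular 24-gon, circumradius = √(r²−h²) = √(9²−2.3²) = 8.701 (area = (24/2)·8.701²·sin(360°/24) = 235.14 mm²); Combining (union): the regions partially overlap — summed areas 466.14 mm² minus the doubly-counted overlap 41.76 mm² gives 424.39 mm² — area = 424.39 mm²; (rotated 5° about Z; rotation is an isometry so areas/perimeters/island counts are preserved). So its area = 424.39 mm². Layer 46 is larger (424.39 vs 274.87 mm²).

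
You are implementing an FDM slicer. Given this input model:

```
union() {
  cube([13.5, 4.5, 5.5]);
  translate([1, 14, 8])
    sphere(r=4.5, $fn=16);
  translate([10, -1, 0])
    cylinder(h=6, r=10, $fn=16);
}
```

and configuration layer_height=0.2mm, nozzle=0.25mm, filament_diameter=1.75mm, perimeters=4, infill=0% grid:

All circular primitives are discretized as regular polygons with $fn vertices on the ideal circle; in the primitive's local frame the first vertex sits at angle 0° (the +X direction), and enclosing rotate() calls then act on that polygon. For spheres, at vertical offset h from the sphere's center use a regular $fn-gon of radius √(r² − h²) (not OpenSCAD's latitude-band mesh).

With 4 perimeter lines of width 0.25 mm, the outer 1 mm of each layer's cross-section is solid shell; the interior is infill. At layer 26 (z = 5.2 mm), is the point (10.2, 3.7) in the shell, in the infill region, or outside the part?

At z = 5.2 mm: the 13.5×4.5 cube contributes its full rectangle; the r=4.5 sphere at (1, 14) slices to a regular 16-gon of circumradius 3.523 (√(r²−h²) with h=2.8 from center); the cylinder at (10, -1): section is a regular 16-gon, circumradius r=10; Merging all regions: the regions partially overlap (shared area 57.18 mm²), so overlapping operands fuse into one piece — 2 connected regions. Overall, the cross-section has 2 separate islands. The nearest boundary edge runs (10.00, 9.00)→(13.83, 8.24); distance from the point to it = 5.16 mm. (Shell/infill is judged within the island containing the point — the largest one.) The point is inside the cross-section and 5.16 mm from the nearest boundary — more than the 1 mm shell width (4 × 0.25), so it's in the infill interior.

infill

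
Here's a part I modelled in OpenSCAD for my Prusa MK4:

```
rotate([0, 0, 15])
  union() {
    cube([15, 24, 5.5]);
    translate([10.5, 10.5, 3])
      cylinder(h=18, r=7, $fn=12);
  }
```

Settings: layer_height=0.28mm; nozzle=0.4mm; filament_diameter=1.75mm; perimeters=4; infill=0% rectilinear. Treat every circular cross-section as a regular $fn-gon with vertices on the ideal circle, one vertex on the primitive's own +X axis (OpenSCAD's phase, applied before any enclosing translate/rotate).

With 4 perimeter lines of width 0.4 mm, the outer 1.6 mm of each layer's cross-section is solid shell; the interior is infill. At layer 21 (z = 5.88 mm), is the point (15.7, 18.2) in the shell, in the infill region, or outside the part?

outside

At z = 5.88 mm: the cube does not reach this height (z outside [0, 5.5]); the r=7 cylinder at (10.5, 10.5) gives a regular 12-gon of circumradius 7 (constant along its height); Merging all regions: only the r=7 cylinder at (10.5, 10.5) is present, so the union is just that shape — 1 connected region; (whole slice rotated 15° about Z — lengths, areas and connectivity unchanged). Overall, the cross-section is a single solid region. Undo the 15° rotation: the query point maps to (19.876, 13.516) in the un-rotated model frame. The nearest boundary edge runs (17.50, 10.50)→(16.56, 14.00); distance from the point to it = 3.08 mm. The point is not inside any of the regions above, so it lies outside the cross-section (3.08 mm from the nearest boundary).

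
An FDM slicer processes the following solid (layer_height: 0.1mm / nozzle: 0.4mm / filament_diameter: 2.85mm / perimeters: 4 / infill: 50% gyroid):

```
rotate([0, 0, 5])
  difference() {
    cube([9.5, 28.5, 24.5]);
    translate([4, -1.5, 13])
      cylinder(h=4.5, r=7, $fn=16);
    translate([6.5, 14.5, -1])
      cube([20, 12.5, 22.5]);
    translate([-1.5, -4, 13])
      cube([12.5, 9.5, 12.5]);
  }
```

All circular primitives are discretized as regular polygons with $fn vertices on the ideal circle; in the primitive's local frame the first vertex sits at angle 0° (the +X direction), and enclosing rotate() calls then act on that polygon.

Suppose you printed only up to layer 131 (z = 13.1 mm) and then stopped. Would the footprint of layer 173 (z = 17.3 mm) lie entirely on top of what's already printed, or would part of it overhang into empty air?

Compare the two slices. At z = 13.1: the cube is present — its section is the full 9.5×28.5 rectangle (area 270.75 mm²); the cylinder at (4, -1.5): section is a regular 16-gon, circumradius r=7 (area = (16/2)·7.000²·sin(360°/16) = 150.01 mm²); the cube at (6.5, 14.5) (footprint 20×12.5) is included at this height (area 250.00 mm²); the cube at (-1.5, -4) is present — its section is the full 12.5×9.5 rectangle (area 118.75 mm²); Subtracting the remaining from the first: starting from the 9.5×28.5 cube (270.75 mm²), the r=7 cylinder at (4, -1.5) partially overlaps it — only the 45.25 mm² overlap (of its 150.01 mm²) is removed, clipping the outline; the 20×12.5 cube at (6.5, 14.5) partially overlaps it — only the 37.50 mm² overlap (of its 250.00 mm²) is removed, clipping the outline; the 12.5×9.5 cube at (-1.5, -4) partially overlaps it — only the 7.00 mm² overlap (of its 118.75 mm²) is removed, clipping the outline — area = 181.00 mm²; (whole slice rotated 5° about Z — lengths, areas and connectivity unchanged). At z = 17.3: the 9.5×28.5 cube contributes its full rectangle (area 270.75 mm²); the r=7 cylinder at (4, -1.5) gives a regular 16-gon of circumradius 7 (constant along its height) (area = (16/2)·7.000²·sin(360°/16) = 150.01 mm²); the 20×12.5 cube at (6.5, 14.5) contributes its full rectangle (area 250.00 mm²); the cube at (-1.5, -4) (footprint 12.5×9.5) is included at this height (area 118.75 mm²); Taking the first minus the rest: starting from the 9.5×28.5 cube (270.75 mm²), the r=7 cylinder at (4, -1.5) partially overlaps it — only the 45.25 mm² overlap (of its 150.01 mm²) is removed, clipping the outline; the 20×12.5 cube at (6.5, 14.5) partially overlaps it — only the 37.50 mm² overlap (of its 250.00 mm²) is removed, clipping the outline; the 12.5×9.5 cube at (-1.5, -4) partially overlaps it — only the 7.00 mm² overlap (of its 118.75 mm²) is removed, clipping the outline — area = 181.00 mm²; (whole slice rotated 5° about Z — lengths, areas and connectivity unchanged). Checking containment: the cross-section at z = 17.3 is a subset of the cross-section at z = 13.1.

entirely on top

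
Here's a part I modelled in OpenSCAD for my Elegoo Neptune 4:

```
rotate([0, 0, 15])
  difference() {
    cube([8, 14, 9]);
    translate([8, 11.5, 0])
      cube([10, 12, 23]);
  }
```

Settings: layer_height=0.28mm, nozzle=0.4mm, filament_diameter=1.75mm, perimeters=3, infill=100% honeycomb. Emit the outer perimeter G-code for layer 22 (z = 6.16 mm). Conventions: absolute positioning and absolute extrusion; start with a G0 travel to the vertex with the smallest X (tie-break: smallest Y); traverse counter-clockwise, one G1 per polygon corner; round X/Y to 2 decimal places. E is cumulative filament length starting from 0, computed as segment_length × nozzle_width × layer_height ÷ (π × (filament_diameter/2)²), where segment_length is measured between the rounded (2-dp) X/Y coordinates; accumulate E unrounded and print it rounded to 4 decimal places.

G0 X-3.62 Y13.52 Z6.16
G1 X0.00 Y0.00 E0.6517
G1 X7.73 Y2.07 E1.0243
G1 X4.10 Y15.59 E1.6762
G1 X-3.62 Y13.52 E2.0484

At z = 6.16 mm: the 8×14 cube contributes its full rectangle; the cube at (8, 11.5) is present — its section is the full 10×12 rectangle; Subtracting the remaining from the first: starting from the 8×14 cube, the 10×12 cube at (8, 11.5) misses the remaining region (no effect) — 1 connected region; (whole slice rotated 15° about Z — lengths, areas and connectivity unchanged). The outline is a single polygon with 4 vertices. Extrusion per mm of travel: 0.4 × 0.28 / (π × 0.875²) = 0.046564. Accumulating E over each segment gives final E = 2.0484.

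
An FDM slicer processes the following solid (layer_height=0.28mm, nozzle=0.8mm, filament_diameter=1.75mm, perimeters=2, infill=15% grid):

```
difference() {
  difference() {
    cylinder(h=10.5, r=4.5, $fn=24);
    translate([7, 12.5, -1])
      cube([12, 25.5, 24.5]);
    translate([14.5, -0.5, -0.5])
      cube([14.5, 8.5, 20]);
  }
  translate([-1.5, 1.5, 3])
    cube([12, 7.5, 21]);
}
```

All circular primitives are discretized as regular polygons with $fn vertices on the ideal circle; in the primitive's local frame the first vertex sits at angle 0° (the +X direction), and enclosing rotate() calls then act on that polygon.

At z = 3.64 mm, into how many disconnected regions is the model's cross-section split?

1

At z = 3.64 mm: the r=4.5 cylinder gives a regular 24-gon of circumradius 4.5 (constant along its height); the cube at (7, 12.5) (footprint 12×25.5) is included at this height; the 14.5×8.5 cube at (14.5, -0.5) contributes its full rectangle; After the difference (first − rest): starting from the r=4.5 cylinder, the 12×25.5 cube at (7, 12.5) misses the remaining region (no effect); the 14.5×8.5 cube at (14.5, -0.5) misses the remaining region (no effect) — 1 connected region; the cube at (-1.5, 1.5) (footprint 12×7.5) is included at this height; Subtracting the remaining from the first: starting from that combined region, the 12×7.5 cube at (-1.5, 1.5) partially overlaps it — only the 13.47 mm² overlap (of its 90.00 mm²) is removed, clipping the outline — 1 connected region. The result has 1 disconnected region.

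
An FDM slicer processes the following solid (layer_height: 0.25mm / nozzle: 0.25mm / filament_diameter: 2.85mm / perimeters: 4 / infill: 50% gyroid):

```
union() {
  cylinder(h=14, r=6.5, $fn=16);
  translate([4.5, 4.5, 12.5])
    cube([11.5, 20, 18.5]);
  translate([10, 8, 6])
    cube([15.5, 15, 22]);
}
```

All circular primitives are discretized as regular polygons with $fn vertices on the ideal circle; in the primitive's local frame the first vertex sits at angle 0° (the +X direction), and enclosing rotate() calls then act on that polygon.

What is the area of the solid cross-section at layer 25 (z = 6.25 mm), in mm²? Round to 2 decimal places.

361.85 mm²

At z = 6.25 mm: the cylinder: section is a regular 16-gon, circumradius r=6.5 (area = (16/2)·6.500²·sin(360°/16) = 129.35 mm²); the cube at (4.5, 4.5) does not reach this height (z outside [12.5, 31]); the cube at (10, 8) (footprint 15.5×15) is included at this height (area 232.50 mm²); Combining (union): the 2 present regions are separate (no shared area or edge), so areas and boundary lengths simply add and each stays a separate island — area = 361.85 mm². Overall, the cross-section has 2 separate islands. Net area = 361.85 mm².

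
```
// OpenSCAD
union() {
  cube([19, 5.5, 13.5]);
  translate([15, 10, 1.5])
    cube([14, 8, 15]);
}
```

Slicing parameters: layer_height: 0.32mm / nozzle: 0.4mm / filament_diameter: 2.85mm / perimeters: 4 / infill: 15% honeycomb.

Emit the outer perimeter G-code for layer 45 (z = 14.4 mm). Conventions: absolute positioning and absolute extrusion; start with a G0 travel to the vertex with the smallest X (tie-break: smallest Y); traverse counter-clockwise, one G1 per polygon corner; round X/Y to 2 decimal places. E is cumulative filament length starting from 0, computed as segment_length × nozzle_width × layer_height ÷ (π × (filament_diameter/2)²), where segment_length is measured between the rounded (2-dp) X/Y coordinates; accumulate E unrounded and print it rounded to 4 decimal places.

At z = 14.4 mm: the cube is absent (z outside [0, 13.5]); the 14×8 cube at (15, 10) contributes its full rectangle; Taking the union: only the 14×8 cube at (15, 10) is present, so the union is just that shape — 1 connected region. The outline is a single polygon with 4 vertices. Extrusion per mm of travel: 0.4 × 0.32 / (π × 1.425²) = 0.020065. Accumulating E over each segment gives final E = 0.8828.

G0 X15.00 Y10.00 Z14.40
G1 X29.00 Y10.00 E0.2809
G1 X29.00 Y18.00 E0.4414
G1 X15.00 Y18.00 E0.7223
G1 X15.00 Y10.00 E0.8828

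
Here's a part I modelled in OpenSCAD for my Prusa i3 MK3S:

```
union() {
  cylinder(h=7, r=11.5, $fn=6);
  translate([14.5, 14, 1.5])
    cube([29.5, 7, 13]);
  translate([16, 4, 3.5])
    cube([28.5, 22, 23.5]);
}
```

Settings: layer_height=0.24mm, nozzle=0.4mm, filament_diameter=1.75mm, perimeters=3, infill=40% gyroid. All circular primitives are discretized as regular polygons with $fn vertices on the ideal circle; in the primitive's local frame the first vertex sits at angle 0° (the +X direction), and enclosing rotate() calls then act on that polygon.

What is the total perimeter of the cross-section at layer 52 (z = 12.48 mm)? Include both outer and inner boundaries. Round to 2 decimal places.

At z = 12.48 mm: the cylinder is not intersected at this z (z outside [0, 7]); the 29.5×7 cube at (14.5, 14) contributes its full rectangle (perimeter 73.00 mm); the cube at (16, 4) (footprint 28.5×22) is included at this height (perimeter 101.00 mm); Combining (union): the regions partially overlap (shared area 196.00 mm²), so the edge portions inside another operand are dropped and the merged outline is re-measured after clipping — boundary = 104.00 mm. Overall, the cross-section is a single solid region. Total boundary length (outer) = 104.00 mm.

104.00 mm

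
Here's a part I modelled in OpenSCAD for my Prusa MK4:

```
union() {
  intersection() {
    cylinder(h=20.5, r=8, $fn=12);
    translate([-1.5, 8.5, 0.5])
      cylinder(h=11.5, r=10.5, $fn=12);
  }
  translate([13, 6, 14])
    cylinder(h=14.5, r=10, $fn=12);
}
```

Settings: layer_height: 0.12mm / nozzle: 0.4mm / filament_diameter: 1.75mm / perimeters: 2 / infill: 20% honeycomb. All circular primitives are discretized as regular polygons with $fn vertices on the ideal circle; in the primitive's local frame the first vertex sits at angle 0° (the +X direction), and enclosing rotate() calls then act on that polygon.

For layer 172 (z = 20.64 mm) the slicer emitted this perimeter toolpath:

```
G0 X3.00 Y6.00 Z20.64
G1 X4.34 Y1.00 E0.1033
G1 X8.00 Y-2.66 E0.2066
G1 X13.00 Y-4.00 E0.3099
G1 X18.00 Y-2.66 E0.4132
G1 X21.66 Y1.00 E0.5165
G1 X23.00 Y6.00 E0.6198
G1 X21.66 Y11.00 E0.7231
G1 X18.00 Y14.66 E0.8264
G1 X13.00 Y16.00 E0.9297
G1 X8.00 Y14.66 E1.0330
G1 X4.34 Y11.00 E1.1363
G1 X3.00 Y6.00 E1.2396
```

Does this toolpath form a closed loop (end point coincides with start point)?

yes

Start point (G0): (3.00, 6.00). End point (last G1): the path returns to the start — closed.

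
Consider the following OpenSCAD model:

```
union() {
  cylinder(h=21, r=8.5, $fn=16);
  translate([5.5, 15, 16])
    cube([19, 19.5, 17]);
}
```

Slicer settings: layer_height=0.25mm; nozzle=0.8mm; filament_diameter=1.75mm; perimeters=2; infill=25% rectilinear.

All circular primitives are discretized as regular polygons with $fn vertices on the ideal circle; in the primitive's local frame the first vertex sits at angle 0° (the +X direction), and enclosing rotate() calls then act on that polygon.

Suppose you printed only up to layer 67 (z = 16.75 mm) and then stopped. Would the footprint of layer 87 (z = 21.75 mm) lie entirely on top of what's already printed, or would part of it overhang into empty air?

Compare the two slices. At z = 16.75: the r=8.5 cylinder contributes a regular 16-gon of circumradius 8.5 (area = (16/2)·8.500²·sin(360°/16) = 221.19 mm²); the cube at (5.5, 15) is present — its section is the full 19×19.5 rectangle (area 370.50 mm²); Taking the union: the 2 present regions are separate (no shared area or edge), so areas and boundary lengths simply add and each stays a separate island — area = 591.69 mm². At z = 21.75: the cylinder is not intersected at this z (z outside [0, 21]); the cube at (5.5, 15) (footprint 19×19.5) is included at this height (area 370.50 mm²); Merging all regions: only the 19×19.5 cube at (5.5, 15) is present, so the union is just that shape — area = 370.50 mm². Checking containment: the cross-section at z = 21.75 is a subset of the cross-section at z = 16.75.

entirely on top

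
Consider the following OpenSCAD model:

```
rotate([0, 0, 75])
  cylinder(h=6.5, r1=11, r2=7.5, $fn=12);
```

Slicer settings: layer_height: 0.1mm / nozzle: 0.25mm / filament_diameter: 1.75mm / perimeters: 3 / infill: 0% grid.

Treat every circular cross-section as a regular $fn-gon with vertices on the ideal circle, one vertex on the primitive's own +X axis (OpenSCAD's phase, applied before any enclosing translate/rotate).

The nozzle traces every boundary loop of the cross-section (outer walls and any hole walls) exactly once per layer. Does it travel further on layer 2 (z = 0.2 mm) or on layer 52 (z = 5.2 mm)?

layer 2 (z = 0.2 mm)

Layer 2 (z = 0.2): the cone contributes a regular 12-gon of circumradius 10.892 (interpolated between r1=11 and r2=7.5 at t=0.031) (perimeter = 2·12·10.892·sin(180°/12) = 67.66 mm); (rotated 75° about Z; rotation is an isometry so areas/perimeters/island counts are preserved). So its perimeter = 67.66 mm. Layer 52 (z = 5.2): the cone: at t=0.800 of its height the radius interpolates to r₁+(r₂−r₁)t = 8.200, giving a regular 12-gon of that circumradius (perimeter = 2·12·8.200·sin(180°/12) = 50.94 mm); (rotated 75° about Z; rotation is an isometry so areas/perimeters/island counts are preserved). So its perimeter = 50.94 mm. Layer 2 is larger (67.66 vs 50.94 mm).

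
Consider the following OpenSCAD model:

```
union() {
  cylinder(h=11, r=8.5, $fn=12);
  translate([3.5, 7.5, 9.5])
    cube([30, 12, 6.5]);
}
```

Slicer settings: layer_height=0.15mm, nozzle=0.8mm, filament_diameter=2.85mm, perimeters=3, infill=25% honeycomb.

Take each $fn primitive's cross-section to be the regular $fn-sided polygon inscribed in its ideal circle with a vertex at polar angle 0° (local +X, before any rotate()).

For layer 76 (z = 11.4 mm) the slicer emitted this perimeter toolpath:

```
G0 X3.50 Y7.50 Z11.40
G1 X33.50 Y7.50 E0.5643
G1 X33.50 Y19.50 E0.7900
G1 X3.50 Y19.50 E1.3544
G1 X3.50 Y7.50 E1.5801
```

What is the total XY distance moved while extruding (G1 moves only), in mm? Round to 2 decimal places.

Sum the Euclidean lengths of each G1 segment: total = 84.00 mm.

84.00 mm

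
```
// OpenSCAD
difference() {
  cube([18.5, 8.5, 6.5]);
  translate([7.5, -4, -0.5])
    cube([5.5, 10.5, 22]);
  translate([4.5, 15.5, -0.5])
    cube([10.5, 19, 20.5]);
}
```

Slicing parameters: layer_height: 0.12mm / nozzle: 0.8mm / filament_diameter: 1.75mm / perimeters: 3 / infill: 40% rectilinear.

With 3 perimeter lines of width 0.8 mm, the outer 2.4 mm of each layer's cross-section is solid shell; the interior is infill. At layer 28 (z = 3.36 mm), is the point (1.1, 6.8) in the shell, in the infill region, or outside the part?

shell

At z = 3.36 mm: the cube is present — its section is the full 18.5×8.5 rectangle; the cube at (7.5, -4) (footprint 5.5×10.5) is included at this height; the cube at (4.5, 15.5) is present — its section is the full 10.5×19 rectangle; Taking the first minus the rest: starting from the 18.5×8.5 cube, the 5.5×10.5 cube at (7.5, -4) partially overlaps it — only the 35.75 mm² overlap (of its 57.75 mm²) is removed, clipping the outline; the 10.5×19 cube at (4.5, 15.5) misses the remaining region (no effect) — 1 connected region. Overall, the cross-section is a single solid region. The nearest boundary edge runs (0.00, 0.00)→(0.00, 8.50); distance from the point to it = 1.10 mm. The point is inside the cross-section, 1.10 mm from the nearest boundary — within the 2.4 mm shell band (3 × 0.8).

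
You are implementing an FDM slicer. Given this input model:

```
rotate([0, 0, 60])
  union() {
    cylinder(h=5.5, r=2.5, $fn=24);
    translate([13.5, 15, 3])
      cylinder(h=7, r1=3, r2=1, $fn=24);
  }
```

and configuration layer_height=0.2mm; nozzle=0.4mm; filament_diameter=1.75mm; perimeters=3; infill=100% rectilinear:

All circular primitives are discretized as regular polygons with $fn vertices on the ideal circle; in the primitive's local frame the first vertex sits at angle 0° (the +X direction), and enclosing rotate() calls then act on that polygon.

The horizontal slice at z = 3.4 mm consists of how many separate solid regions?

2

At z = 3.4 mm: the r=2.5 cylinder gives a regular 24-gon of circumradius 2.5 (constant along its height); the cone at (13.5, 15) contributes a regular 24-gon of circumradius 2.886 (interpolated between r1=3 and r2=1 at t=0.057); Merging all regions: the 2 present regions are separate (no shared area or edge), so areas and boundary lengths simply add and each stays a separate island — 2 connected regions; (whole slice rotated 60° about Z — lengths, areas and connectivity unchanged). The result has 2 disconnected regions.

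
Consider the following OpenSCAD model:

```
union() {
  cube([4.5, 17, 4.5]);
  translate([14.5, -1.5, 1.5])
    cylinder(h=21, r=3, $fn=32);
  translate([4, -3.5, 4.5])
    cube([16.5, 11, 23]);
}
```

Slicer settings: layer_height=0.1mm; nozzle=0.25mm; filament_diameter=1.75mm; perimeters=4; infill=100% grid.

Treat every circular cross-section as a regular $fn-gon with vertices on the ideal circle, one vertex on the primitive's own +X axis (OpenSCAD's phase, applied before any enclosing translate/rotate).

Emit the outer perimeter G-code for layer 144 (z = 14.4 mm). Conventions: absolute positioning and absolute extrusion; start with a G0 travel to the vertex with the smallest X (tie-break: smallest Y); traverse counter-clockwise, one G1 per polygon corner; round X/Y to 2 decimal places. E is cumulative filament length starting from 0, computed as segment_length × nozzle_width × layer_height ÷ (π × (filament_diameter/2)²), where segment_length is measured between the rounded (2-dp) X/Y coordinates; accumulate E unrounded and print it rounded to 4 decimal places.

At z = 14.4 mm: the cube does not reach this height (z outside [0, 4.5]); the r=3 cylinder at (14.5, -1.5) contributes a regular 32-gon of circumradius 3; the cube at (4, -3.5) is present — its section is the full 16.5×11 rectangle; Taking the union: the regions partially overlap (shared area 25.04 mm²), so overlapping operands fuse into one piece — 1 connected region. The outline is a single polygon with 15 vertices. Extrusion per mm of travel: 0.25 × 0.1 / (π × 0.875²) = 0.010394. Accumulating E over each segment gives final E = 0.5776.

G0 X4.00 Y-3.50 Z14.40
G1 X12.28 Y-3.50 E0.0861
G1 X12.38 Y-3.62 E0.0877
G1 X12.83 Y-3.99 E0.0937
G1 X13.35 Y-4.27 E0.0999
G1 X13.91 Y-4.44 E0.1060
G1 X14.50 Y-4.50 E0.1121
G1 X15.09 Y-4.44 E0.1183
G1 X15.65 Y-4.27 E0.1244
G1 X16.17 Y-3.99 E0.1305
G1 X16.62 Y-3.62 E0.1366
G1 X16.72 Y-3.50 E0.1382
G1 X20.50 Y-3.50 E0.1775
G1 X20.50 Y7.50 E0.2918
G1 X4.00 Y7.50 E0.4633
G1 X4.00 Y-3.50 E0.5776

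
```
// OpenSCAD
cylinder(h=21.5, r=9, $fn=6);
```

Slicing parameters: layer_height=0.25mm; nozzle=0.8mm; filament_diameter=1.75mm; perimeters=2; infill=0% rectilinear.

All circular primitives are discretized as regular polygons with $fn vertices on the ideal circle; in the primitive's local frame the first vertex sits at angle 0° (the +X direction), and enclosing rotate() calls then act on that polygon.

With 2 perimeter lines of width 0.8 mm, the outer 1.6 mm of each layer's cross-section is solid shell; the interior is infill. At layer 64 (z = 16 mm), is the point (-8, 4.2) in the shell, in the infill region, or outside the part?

At z = 16 mm: the r=9 cylinder gives a regular 6-gon of circumradius 9 (constant along its height). Overall, the cross-section is a single solid region. The nearest boundary edge runs (-4.50, 7.79)→(-9.00, 0.00); distance from the point to it = 1.23 mm. The point is not inside any of the regions above, so it lies outside the cross-section (1.23 mm from the nearest boundary).

outside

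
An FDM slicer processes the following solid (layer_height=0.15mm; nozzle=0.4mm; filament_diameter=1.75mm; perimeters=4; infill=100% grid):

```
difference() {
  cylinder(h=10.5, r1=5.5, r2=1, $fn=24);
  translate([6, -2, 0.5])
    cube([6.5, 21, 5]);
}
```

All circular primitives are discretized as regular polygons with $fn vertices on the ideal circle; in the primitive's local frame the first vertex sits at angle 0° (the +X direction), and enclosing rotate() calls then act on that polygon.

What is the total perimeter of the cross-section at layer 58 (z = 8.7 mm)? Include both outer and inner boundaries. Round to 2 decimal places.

11.10 mm

At z = 8.7 mm: the cone (r1=5.5→r2=1) has section circumradius 1.771 here — a regular 24-gon (perimeter = 2·24·1.771·sin(180°/24) = 11.10 mm); the cube at (6, -2) is not intersected at this z (z outside [0.5, 5.5]); Subtracting the remaining from the first: none of the subtracted shapes is present at this height, so the cone is unchanged — boundary = 11.10 mm. Overall, the cross-section is a single solid region. Total boundary length (outer) = 11.10 mm.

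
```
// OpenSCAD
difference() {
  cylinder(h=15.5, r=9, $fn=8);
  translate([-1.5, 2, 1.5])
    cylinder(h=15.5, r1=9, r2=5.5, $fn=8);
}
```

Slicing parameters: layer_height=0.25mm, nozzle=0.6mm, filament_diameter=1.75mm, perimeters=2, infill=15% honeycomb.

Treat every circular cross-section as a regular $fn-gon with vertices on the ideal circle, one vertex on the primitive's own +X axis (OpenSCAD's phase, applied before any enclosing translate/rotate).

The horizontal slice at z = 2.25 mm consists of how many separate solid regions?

At z = 2.25 mm: the r=9 cylinder gives a regular 8-gon of circumradius 9 (constant along its height); the cone at (-1.5, 2) contributes a regular 8-gon of circumradius 8.831 (interpolated between r1=9 and r2=5.5 at t=0.048); After the difference (first − rest): starting from the r=9 cylinder, the cone at (-1.5, 2) partially overlaps it — only the 181.79 mm² overlap (of its 220.56 mm²) is removed, clipping the outline — 1 connected region. The result has 1 disconnected region.

1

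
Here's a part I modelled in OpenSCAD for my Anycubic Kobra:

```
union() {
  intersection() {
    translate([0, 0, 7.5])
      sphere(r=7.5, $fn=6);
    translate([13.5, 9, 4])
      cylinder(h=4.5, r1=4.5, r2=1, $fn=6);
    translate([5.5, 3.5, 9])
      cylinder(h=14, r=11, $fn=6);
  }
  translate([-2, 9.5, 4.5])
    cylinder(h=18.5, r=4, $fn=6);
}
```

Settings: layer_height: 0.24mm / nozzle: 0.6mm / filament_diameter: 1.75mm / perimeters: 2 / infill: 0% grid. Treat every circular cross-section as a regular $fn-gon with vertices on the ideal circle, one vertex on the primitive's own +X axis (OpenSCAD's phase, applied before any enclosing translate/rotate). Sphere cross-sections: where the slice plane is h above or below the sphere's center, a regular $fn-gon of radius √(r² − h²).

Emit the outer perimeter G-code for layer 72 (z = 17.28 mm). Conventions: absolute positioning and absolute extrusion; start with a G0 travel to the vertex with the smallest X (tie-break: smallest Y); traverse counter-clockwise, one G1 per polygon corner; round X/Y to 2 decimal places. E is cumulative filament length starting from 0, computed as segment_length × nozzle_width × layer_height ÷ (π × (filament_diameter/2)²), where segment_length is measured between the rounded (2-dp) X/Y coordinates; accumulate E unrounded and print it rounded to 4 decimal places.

At z = 17.28 mm: the sphere does not reach this height (|z−center|=9.780 > r=7.5); the cone at (13.5, 9) does not reach this height (z outside [4, 8.5]); the r=11 cylinder at (5.5, 3.5) gives a regular 6-gon of circumradius 11 (constant along its height); Taking the intersection: at least one operand is absent at this height, so nothing remains; the cylinder at (-2, 9.5): section is a regular 6-gon, circumradius r=4; Taking the union: only the r=4 cylinder at (-2, 9.5) is present, so the union is just that shape — 1 connected region. The outline is a single polygon with 6 vertices. Extrusion per mm of travel: 0.6 × 0.24 / (π × 0.875²) = 0.059868. Accumulating E over each segment gives final E = 1.4360.

G0 X-6.00 Y9.50 Z17.28
G1 X-4.00 Y6.04 E0.2393
G1 X0.00 Y6.04 E0.4787
G1 X2.00 Y9.50 E0.7180
G1 X0.00 Y12.96 E0.9573
G1 X-4.00 Y12.96 E1.1967
G1 X-6.00 Y9.50 E1.4360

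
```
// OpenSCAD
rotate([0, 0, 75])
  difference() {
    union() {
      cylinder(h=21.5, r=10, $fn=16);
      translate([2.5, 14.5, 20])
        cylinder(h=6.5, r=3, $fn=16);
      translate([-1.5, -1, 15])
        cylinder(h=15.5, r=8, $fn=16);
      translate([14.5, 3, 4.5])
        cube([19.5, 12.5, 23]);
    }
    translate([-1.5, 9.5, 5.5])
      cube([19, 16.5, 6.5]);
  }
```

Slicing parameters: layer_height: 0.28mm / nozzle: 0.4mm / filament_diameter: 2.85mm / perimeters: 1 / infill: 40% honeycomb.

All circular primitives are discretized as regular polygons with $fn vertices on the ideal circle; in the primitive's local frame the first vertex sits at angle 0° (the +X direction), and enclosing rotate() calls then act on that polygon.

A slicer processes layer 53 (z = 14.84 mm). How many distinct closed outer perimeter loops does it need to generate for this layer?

At z = 14.84 mm: the cylinder: section is a regular 16-gon, circumradius r=10; the cylinder at (2.5, 14.5) is absent (z outside [20, 26.5]); the cylinder at (-1.5, -1) does not reach this height (z outside [15, 30.5]); the cube at (14.5, 3) is present — its section is the full 19.5×12.5 rectangle; Combining (union): the 2 present regions are separate (no shared area or edge), so areas and boundary lengths simply add and each stays a separate island — 2 connected regions; the cube at (-1.5, 9.5) is not intersected at this z (z outside [5.5, 12]); Taking the first minus the rest: none of the subtracted shapes is present at this height, so that combined region is unchanged — 2 connected regions; (whole slice rotated 75° about Z — lengths, areas and connectivity unchanged). The result has 2 disconnected regions.

2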